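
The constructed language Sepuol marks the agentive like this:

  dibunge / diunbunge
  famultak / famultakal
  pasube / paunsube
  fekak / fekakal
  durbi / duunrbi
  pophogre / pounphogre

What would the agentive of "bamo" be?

fekak and durbi both have 2 vowels yet inflect differently (fekakal, duunrbi), so the number of vowels is not what conditions the rule; whether the stem ends in a vowel or a consonant is.
"bamo" ends in a vowel. The stems ending in a vowel (durbi → duunrbi, pophogre → pounphogre, pasube → paunsube) insert -un- after the first vowel.
So bamo → baunmo.

baunmo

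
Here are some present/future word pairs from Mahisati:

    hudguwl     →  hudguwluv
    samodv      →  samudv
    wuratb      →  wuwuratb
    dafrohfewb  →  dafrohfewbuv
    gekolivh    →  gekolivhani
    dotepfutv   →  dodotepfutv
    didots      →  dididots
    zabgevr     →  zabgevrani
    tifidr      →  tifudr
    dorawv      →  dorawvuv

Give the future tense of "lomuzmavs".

samodv and dorawv both end in -v yet inflect differently (samudv, dorawvuv), so the final letter is not what conditions the rule; the second-to-last letter is.
"lomuzmavs" has second-to-last letter 'v'. The stems whose second-to-last letter is 'v' (gekolivh → gekolivhani, zabgevr → zabgevrani) add -ani.
The other patterns: stems whose second-to-last letter is 'd' change the last vowel to 'u'; stems whose second-to-last letter is 'w' add -uv; stems whose second-to-last letter is 't' repeat the first consonant+vowel as a prefix.
So lomuzmavs → lomuzmavsani.

lomuzmavsani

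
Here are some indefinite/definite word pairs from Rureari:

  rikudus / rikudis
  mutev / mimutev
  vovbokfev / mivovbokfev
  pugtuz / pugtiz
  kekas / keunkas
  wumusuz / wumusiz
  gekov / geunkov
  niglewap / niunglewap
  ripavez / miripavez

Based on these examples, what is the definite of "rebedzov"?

reunbedzov

ripavez and pugtuz both end in -z yet inflect differently (miripavez, pugtiz), so the final letter is not what conditions the rule; the last vowel is.
"rebedzov" has last vowel 'o'. The one such stem in the data (gekov → geunkov) inserts -un- after the first vowel (as do kekas, niglewap), so the same rule applies.
So rebedzov → reunbedzov.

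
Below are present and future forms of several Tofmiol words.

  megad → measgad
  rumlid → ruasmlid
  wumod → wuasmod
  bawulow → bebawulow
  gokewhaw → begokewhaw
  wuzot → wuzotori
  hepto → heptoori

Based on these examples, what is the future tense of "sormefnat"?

wumod and bawulow both have last vowel 'o' yet inflect differently (wuasmod, bebawulow), so the last vowel is not what conditions the rule; the final letter is.
"sormefnat" ends in -t. The one such stem in the data (wuzot → wuzotori) adds -ori, so the same rule applies.
So sormefnat → sormefnatori.

sormefnatori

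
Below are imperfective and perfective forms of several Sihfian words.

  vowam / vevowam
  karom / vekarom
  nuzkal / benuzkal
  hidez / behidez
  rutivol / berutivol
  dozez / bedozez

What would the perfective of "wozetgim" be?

vewozetgim

"wozetgim" ends in -m. The stems ending in -m (vowam → vevowam, karom → vekarom) add the prefix ve-.
The other pattern: stems ending in -l or -z add the prefix be-.
So wozetgim → vewozetgim.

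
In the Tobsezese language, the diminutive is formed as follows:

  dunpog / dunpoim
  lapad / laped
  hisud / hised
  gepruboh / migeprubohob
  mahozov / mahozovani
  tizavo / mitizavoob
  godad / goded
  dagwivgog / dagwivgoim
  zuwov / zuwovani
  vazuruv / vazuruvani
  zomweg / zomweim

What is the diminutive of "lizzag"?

lizzaim

dunpog and mahozov both have last vowel 'o' yet inflect differently (dunpoim, mahozovani), so the last vowel is not what conditions the rule; the final letter is.
"lizzag" ends in -g. The stems ending in -g (zomweg → zomweim, dunpog → dunpoim, dagwivgog → dagwivgoim) drop the final letter and add -im.
The other patterns: stems ending in -d change the last vowel to 'e'; stems ending in -v add -ani; stems ending in -h or -o add mi- … -ob around the stem.
So lizzag → lizzaim.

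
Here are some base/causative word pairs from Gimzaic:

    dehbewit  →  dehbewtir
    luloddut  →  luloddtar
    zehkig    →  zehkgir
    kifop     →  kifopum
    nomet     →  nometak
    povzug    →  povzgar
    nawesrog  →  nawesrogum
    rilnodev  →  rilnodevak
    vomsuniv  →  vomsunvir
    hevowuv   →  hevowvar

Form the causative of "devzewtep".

hevowuv and vomsuniv both end in -v yet inflect differently (hevowvar, vomsunvir), so the final letter is not what conditions the rule; the last vowel is.
"devzewtep" has last vowel 'e'. The stems whose last vowel is 'e' (nomet → nometak, rilnodev → rilnodevak) add -ak.
The other patterns: stems whose last vowel is 'u' delete the last vowel and add -ar; stems whose last vowel is 'i' delete the last vowel and add -ir; stems whose last vowel is 'o' add -um.
So devzewtep → devzewtepak.

devzewtepak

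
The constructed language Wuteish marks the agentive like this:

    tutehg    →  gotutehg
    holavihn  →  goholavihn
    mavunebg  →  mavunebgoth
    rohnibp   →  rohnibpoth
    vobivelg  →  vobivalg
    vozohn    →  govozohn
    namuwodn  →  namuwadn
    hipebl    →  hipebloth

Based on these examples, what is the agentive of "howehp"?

tutehg and mavunebg both end in -g yet inflect differently (gotutehg, mavunebgoth), so the final letter is not what conditions the rule; the second-to-last letter is.
"howehp" has second-to-last letter 'h'. The stems whose second-to-last letter is 'h' (holavihn → goholavihn, tutehg → gotutehg, vozohn → govozohn) add the prefix go-.
The other patterns: stems whose second-to-last letter is 'b' add -oth; stems whose second-to-last letter is 'd' or 'l' change the last vowel to 'a'.
So howehp → gohowehp.

gohowehp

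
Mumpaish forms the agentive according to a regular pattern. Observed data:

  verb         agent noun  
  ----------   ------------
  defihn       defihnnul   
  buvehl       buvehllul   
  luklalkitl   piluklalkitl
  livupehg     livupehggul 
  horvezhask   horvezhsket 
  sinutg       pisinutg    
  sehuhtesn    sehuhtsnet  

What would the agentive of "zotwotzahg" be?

zotwotzahggul

"zotwotzahg" has second-to-last letter 'h'. The stems whose second-to-last letter is 'h' (buvehl → buvehllul, livupehg → livupehggul, defihn → defihnnul) double the final consonant and add -ul.
So zotwotzahg → zotwotzahggul.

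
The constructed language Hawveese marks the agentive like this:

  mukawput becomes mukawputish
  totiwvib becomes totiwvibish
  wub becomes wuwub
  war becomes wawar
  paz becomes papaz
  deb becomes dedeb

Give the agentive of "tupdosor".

tupdosorish

totiwvib and wub both end in -b yet inflect differently (totiwvibish, wuwub), so the final letter is not what conditions the rule; the number of vowels is.
"tupdosor" has 3 vowels. The stems with 3 vowels (mukawput → mukawputish, totiwvib → totiwvibish) add -ish.
So tupdosor → tupdosorish.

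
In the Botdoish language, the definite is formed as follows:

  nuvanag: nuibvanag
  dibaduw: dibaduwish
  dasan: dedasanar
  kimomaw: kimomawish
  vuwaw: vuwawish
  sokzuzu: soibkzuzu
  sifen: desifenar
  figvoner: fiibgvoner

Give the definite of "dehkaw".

kimomaw and dasan both have last vowel 'a' yet inflect differently (kimomawish, dedasanar), so the last vowel is not what conditions the rule; the final letter is.
"dehkaw" ends in -w. The stems ending in -w (kimomaw → kimomawish, vuwaw → vuwawish, dibaduw → dibaduwish) add -ish.
The other patterns: stems ending in -n add de- … -ar around the stem; stems ending in -g, -r or -u insert -ib- after the first vowel.
So dehkaw → dehkawish.

dehkawish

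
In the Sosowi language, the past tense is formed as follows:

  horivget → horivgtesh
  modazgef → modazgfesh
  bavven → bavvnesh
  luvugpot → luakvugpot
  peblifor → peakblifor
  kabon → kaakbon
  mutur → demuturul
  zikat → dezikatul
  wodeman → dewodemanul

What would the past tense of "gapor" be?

horivget and luvugpot both end in -t yet inflect differently (horivgtesh, luakvugpot), so the final letter is not what conditions the rule; the last vowel is.
"gapor" has last vowel 'o'. The stems whose last vowel is 'o' (luvugpot → luakvugpot, peblifor → peakblifor, kabon → kaakbon) insert -ak- after the first vowel.
So gapor → gaakpor.

gaakpor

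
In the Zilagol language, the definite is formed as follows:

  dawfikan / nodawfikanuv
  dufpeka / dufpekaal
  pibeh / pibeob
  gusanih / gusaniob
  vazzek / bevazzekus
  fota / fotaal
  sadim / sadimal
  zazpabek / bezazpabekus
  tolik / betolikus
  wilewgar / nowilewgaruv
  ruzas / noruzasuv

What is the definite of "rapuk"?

sadim and gusanih both have last vowel 'i' yet inflect differently (sadimal, gusaniob), so the last vowel is not what conditions the rule; the final letter is.
"rapuk" ends in -k. The stems ending in -k (zazpabek → bezazpabekus, vazzek → bevazzekus, tolik → betolikus) add be- … -us around the stem.
The other patterns: stems ending in -a or -m add -al; stems ending in -h drop the final letter and add -ob; stems ending in -n, -r or -s add no- … -uv around the stem.
So rapuk → berapukus.

berapukus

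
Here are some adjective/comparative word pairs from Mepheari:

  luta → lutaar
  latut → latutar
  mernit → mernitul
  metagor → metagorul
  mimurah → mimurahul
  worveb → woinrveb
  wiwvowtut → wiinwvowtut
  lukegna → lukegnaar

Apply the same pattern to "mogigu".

mogiguul

latut and wiwvowtut both end in -t yet inflect differently (latutar, wiinwvowtut), so the final letter is not what conditions the rule; the first letter is.
"mogigu" begins with m-. The stems beginning with m- (mimurah → mimurahul, metagor → metagorul, mernit → mernitul) add -ul.
So mogigu → mogiguul.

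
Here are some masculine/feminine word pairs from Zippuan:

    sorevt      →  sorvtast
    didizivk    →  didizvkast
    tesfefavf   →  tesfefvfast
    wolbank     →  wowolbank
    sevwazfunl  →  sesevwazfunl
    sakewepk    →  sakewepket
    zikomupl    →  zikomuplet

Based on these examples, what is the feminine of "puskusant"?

"puskusant" has second-to-last letter 'n'. The stems whose second-to-last letter is 'n' (wolbank → wowolbank, sevwazfunl → sesevwazfunl) repeat the first consonant+vowel as a prefix.
So puskusant → pupuskusant.

pupuskusant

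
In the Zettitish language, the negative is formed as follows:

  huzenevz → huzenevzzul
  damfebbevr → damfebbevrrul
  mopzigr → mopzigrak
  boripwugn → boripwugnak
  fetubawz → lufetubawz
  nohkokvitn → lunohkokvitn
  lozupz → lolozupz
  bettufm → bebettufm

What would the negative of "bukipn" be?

bubukipn

damfebbevr and mopzigr both end in -r yet inflect differently (damfebbevrrul, mopzigrak), so the final letter is not what conditions the rule; the second-to-last letter is.
"bukipn" has second-to-last letter 'p'. The one such stem in the data (lozupz → lolozupz) repeats the first consonant+vowel as a prefix (as does bettufm), so the same rule applies.
So bukipn → bubukipn.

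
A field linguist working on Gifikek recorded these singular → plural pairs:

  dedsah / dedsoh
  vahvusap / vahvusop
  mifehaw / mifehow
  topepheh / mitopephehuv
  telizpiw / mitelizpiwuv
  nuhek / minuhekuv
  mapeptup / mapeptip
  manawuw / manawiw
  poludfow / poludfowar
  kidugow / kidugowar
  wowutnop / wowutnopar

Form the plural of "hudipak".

dedsah and topepheh both end in -h yet inflect differently (dedsoh, mitopephehuv), so the final letter is not what conditions the rule; the last vowel is.
"hudipak" has last vowel 'a'. The stems whose last vowel is 'a' (dedsah → dedsoh, vahvusap → vahvusop, mifehaw → mifehow) change the last vowel to 'o'.
The other patterns: stems whose last vowel is 'e' or 'i' add mi- … -uv around the stem; stems whose last vowel is 'u' change the last vowel to 'i'; stems whose last vowel is 'o' add -ar.
So hudipak → hudipok.

hudipok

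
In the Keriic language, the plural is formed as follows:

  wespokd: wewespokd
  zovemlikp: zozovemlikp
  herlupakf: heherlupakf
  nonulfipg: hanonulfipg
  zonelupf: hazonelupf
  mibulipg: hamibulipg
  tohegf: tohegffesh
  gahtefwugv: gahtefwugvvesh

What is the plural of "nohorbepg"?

herlupakf and zonelupf both end in -f yet inflect differently (heherlupakf, hazonelupf), so the final letter is not what conditions the rule; the second-to-last letter is.
"nohorbepg" has second-to-last letter 'p'. The stems whose second-to-last letter is 'p' (nonulfipg → hanonulfipg, zonelupf → hazonelupf, mibulipg → hamibulipg) add the prefix ha-.
The other patterns: stems whose second-to-last letter is 'k' repeat the first consonant+vowel as a prefix; stems whose second-to-last letter is 'g' double the final consonant and add -esh.
So nohorbepg → hanohorbepg.

hanohorbepg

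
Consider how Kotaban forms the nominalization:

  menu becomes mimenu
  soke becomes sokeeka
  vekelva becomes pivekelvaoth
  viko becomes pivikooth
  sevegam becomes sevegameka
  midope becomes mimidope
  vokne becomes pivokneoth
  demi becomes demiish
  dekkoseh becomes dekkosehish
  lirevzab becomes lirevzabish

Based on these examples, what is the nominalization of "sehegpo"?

sehegpoeka

midope and vokne both end in -e yet inflect differently (mimidope, pivokneoth), so the final letter is not what conditions the rule; the first letter is.
"sehegpo" begins with s-. The stems beginning with s- (sevegam → sevegameka, soke → sokeeka) add -eka.
The other patterns: stems beginning with m- add the prefix mi-; stems beginning with v- add pi- … -oth around the stem; stems beginning with d- or l- add -ish.
So sehegpo → sehegpoeka.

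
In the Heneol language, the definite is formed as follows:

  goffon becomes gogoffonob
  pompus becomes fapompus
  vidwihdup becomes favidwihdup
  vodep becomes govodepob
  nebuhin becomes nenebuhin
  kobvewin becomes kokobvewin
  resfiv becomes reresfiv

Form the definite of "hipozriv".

vodep and vidwihdup both end in -p yet inflect differently (govodepob, favidwihdup), so the final letter is not what conditions the rule; the last vowel is.
"hipozriv" has last vowel 'i'. The stems whose last vowel is 'i' (kobvewin → kokobvewin, resfiv → reresfiv, nebuhin → nenebuhin) repeat the first consonant+vowel as a prefix.
The other patterns: stems whose last vowel is 'e' or 'o' add go- … -ob around the stem; stems whose last vowel is 'u' add the prefix fa-.
So hipozriv → hihipozriv.

hihipozriv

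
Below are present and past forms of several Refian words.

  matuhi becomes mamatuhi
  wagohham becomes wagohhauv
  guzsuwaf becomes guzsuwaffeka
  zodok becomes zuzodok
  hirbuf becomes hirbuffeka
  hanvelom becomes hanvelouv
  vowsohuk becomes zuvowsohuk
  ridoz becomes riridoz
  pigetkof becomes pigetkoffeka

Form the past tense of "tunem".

tuneuv

hanvelom and zodok both have last vowel 'o' yet inflect differently (hanvelouv, zuzodok), so the last vowel is not what conditions the rule; the final letter is.
"tunem" ends in -m. The stems ending in -m (hanvelom → hanvelouv, wagohham → wagohhauv) drop the final letter and add -uv.
So tunem → tuneuv.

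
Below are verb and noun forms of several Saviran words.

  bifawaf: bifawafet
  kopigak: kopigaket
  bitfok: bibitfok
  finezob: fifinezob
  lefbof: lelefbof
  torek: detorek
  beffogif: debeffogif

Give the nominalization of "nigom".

ninigom

"nigom" has last vowel 'o'. The stems whose last vowel is 'o' (lefbof → lelefbof, bitfok → bibitfok, finezob → fifinezob) repeat the first consonant+vowel as a prefix.
So nigom → ninigom.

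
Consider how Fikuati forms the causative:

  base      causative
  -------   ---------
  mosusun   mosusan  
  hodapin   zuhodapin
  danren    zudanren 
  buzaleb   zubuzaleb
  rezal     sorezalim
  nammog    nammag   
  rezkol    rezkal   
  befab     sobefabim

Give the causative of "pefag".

rezal and rezkol both end in -l yet inflect differently (sorezalim, rezkal), so the final letter is not what conditions the rule; the last vowel is.
"pefag" has last vowel 'a'. The stems whose last vowel is 'a' (befab → sobefabim, rezal → sorezalim) add so- … -im around the stem.
So pefag → sopefagim.

sopefagim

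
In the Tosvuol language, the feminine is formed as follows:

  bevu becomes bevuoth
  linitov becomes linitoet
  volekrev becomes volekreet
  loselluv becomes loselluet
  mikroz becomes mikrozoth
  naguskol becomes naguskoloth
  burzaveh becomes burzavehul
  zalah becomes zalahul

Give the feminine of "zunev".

zuneet

burzaveh and volekrev both have last vowel 'e' yet inflect differently (burzavehul, volekreet), so the last vowel is not what conditions the rule; the final letter is.
"zunev" ends in -v. The stems ending in -v (volekrev → volekreet, linitov → linitoet, loselluv → loselluet) drop the final letter and add -et.
The other patterns: stems ending in -h add -ul; stems ending in -l, -u or -z add -oth.
So zunev → zuneet.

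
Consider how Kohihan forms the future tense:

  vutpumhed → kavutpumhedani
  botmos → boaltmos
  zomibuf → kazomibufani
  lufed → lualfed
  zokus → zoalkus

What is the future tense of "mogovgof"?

kamogovgofani

"mogovgof" has 3 vowels. The stems with 3 vowels (vutpumhed → kavutpumhedani, zomibuf → kazomibufani) add ka- … -ani around the stem.
So mogovgof → kamogovgofani.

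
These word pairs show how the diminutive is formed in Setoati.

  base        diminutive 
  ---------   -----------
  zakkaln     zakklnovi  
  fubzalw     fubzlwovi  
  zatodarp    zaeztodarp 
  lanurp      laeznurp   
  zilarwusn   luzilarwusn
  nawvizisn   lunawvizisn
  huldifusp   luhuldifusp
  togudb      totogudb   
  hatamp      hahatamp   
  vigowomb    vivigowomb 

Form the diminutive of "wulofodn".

wuwulofodn

zakkaln and zilarwusn both end in -n yet inflect differently (zakklnovi, luzilarwusn), so the final letter is not what conditions the rule; the second-to-last letter is.
"wulofodn" has second-to-last letter 'd'. The one such stem in the data (togudb → totogudb) repeats the first consonant+vowel as a prefix (as do hatamp, vigowomb), so the same rule applies.
The other patterns: stems whose second-to-last letter is 'l' delete the last vowel and add -ovi; stems whose second-to-last letter is 'r' insert -ez- after the first vowel; stems whose second-to-last letter is 's' add the prefix lu-.
So wulofodn → wuwulofodn.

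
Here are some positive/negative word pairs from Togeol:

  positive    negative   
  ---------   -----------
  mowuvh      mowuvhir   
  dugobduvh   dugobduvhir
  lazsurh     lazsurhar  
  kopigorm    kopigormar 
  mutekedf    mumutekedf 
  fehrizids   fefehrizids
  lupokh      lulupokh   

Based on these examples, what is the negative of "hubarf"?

hubarfar

"hubarf" has second-to-last letter 'r'. The stems whose second-to-last letter is 'r' (lazsurh → lazsurhar, kopigorm → kopigormar) add -ar.
So hubarf → hubarfar.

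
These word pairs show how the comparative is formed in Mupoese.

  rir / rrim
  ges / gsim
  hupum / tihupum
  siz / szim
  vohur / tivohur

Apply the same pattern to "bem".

rir and vohur both end in -r yet inflect differently (rrim, tivohur), so the final letter is not what conditions the rule; the number of vowels is.
"bem" has 1 vowel. The stems with 1 vowel (ges → gsim, rir → rrim, siz → szim) delete the last vowel and add -im.
The other pattern: stems with 2 vowels add the prefix ti-.
So bem → bmim.

bmim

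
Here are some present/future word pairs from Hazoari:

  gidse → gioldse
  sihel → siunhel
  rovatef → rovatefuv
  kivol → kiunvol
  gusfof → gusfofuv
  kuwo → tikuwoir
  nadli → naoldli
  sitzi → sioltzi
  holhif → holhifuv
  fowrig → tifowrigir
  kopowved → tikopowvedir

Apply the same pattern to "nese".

sihel and gidse both have last vowel 'e' yet inflect differently (siunhel, gioldse), so the last vowel is not what conditions the rule; the final letter is.
"nese" ends in -e. The one such stem in the data (gidse → gioldse) inserts -ol- after the first vowel (as do sitzi, nadli), so the same rule applies.
So nese → neolse.

neolse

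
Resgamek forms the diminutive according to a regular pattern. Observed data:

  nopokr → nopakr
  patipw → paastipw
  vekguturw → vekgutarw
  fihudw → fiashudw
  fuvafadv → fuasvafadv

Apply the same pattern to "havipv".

haasvipv

"havipv" has second-to-last letter 'p'. The one such stem in the data (patipw → paastipw) inserts -as- after the first vowel (as do fihudw, fuvafadv), so the same rule applies.
The other pattern: stems whose second-to-last letter is 'k' or 'r' change the last vowel to 'a'.
So havipv → haasvipv.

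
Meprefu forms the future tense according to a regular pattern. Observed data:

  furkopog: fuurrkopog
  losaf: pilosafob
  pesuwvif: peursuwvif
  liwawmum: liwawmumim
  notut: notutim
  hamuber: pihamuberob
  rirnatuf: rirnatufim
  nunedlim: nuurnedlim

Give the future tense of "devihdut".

devihdutim

pesuwvif and rirnatuf both end in -f yet inflect differently (peursuwvif, rirnatufim), so the final letter is not what conditions the rule; the last vowel is.
"devihdut" has last vowel 'u'. The stems whose last vowel is 'u' (rirnatuf → rirnatufim, liwawmum → liwawmumim, notut → notutim) add -im.
The other patterns: stems whose last vowel is 'i' or 'o' insert -ur- after the first vowel; stems whose last vowel is 'a' or 'e' add pi- … -ob around the stem.
So devihdut → devihdutim.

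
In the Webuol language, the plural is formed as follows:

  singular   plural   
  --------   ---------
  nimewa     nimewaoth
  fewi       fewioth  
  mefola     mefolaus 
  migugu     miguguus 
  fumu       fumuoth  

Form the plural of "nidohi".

nidohioth

migugu and fumu both end in -u yet inflect differently (miguguus, fumuoth), so the final letter is not what conditions the rule; the first letter is.
"nidohi" begins with n-. The one such stem in the data (nimewa → nimewaoth) adds -oth, so the same rule applies.
The other pattern: stems beginning with m- add -us.
So nidohi → nidohioth.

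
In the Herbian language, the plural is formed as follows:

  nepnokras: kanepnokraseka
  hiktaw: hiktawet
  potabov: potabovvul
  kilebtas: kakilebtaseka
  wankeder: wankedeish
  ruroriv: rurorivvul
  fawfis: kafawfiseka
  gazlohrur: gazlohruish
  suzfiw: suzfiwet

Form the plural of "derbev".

derbevvul

"derbev" ends in -v. The stems ending in -v (ruroriv → rurorivvul, potabov → potabovvul) double the final consonant and add -ul.
So derbev → derbevvul.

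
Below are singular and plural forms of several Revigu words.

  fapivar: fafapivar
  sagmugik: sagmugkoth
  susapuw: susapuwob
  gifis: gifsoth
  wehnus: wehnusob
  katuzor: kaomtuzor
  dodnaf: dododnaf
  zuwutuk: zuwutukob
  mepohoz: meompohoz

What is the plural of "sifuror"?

"sifuror" has last vowel 'o'. The stems whose last vowel is 'o' (mepohoz → meompohoz, katuzor → kaomtuzor) insert -om- after the first vowel.
The other patterns: stems whose last vowel is 'u' add -ob; stems whose last vowel is 'i' delete the last vowel and add -oth; stems whose last vowel is 'a' repeat the first consonant+vowel as a prefix.
So sifuror → siomfuror.

siomfuror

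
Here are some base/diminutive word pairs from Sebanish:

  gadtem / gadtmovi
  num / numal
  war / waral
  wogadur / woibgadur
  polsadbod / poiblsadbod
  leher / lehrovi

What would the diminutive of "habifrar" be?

"habifrar" has 3 vowels. The stems with 3 vowels (wogadur → woibgadur, polsadbod → poiblsadbod) insert -ib- after the first vowel.
The other patterns: stems with 1 vowel add -al; stems with 2 vowels delete the last vowel and add -ovi.
So habifrar → haibbifrar.

haibbifrar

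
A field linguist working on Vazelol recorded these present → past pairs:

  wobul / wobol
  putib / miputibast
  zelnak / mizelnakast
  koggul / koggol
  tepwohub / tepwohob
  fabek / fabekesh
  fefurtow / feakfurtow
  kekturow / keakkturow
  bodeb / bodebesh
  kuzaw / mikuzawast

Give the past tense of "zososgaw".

mizososgawast

tepwohub and bodeb both end in -b yet inflect differently (tepwohob, bodebesh), so the final letter is not what conditions the rule; the last vowel is.
"zososgaw" has last vowel 'a'. The stems whose last vowel is 'a' (zelnak → mizelnakast, kuzaw → mikuzawast) add mi- … -ast around the stem.
The other patterns: stems whose last vowel is 'u' change the last vowel to 'o'; stems whose last vowel is 'o' insert -ak- after the first vowel; stems whose last vowel is 'e' add -esh.
So zososgaw → mizososgawast.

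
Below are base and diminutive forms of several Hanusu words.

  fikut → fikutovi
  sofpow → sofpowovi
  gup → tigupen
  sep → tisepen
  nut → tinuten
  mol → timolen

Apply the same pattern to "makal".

fikut and nut both end in -t yet inflect differently (fikutovi, tinuten), so the final letter is not what conditions the rule; the number of vowels is.
"makal" has 2 vowels. The stems with 2 vowels (fikut → fikutovi, sofpow → sofpowovi) add -ovi.
The other pattern: stems with 1 vowel add ti- … -en around the stem.
So makal → makalovi.

makalovi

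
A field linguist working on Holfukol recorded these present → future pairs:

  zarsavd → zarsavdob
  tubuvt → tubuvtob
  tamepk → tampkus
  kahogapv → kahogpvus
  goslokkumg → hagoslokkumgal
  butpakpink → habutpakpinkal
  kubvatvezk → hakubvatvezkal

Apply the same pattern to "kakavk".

kakavkob

tamepk and butpakpink both end in -k yet inflect differently (tampkus, habutpakpinkal), so the final letter is not what conditions the rule; the second-to-last letter is.
"kakavk" has second-to-last letter 'v'. The stems whose second-to-last letter is 'v' (zarsavd → zarsavdob, tubuvt → tubuvtob) add -ob.
So kakavk → kakavkob.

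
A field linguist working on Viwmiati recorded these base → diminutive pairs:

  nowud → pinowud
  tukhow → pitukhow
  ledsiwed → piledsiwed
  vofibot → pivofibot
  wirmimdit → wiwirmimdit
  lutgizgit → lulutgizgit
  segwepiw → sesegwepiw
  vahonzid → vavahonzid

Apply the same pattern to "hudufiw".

huhudufiw

vahonzid and nowud both end in -d yet inflect differently (vavahonzid, pinowud), so the final letter is not what conditions the rule; the last vowel is.
"hudufiw" has last vowel 'i'. The stems whose last vowel is 'i' (segwepiw → sesegwepiw, wirmimdit → wiwirmimdit, vahonzid → vavahonzid) repeat the first consonant+vowel as a prefix.
The other pattern: stems whose last vowel is 'e', 'o' or 'u' add the prefix pi-.
So hudufiw → huhudufiw.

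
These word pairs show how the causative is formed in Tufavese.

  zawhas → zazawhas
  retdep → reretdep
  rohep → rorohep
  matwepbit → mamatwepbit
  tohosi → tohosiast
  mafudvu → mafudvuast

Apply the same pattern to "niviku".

"niviku" ends in a vowel. The stems ending in a vowel (tohosi → tohosiast, mafudvu → mafudvuast) add -ast.
The other pattern: stems ending in a consonant repeat the first consonant+vowel as a prefix.
So niviku → nivikuast.

nivikuast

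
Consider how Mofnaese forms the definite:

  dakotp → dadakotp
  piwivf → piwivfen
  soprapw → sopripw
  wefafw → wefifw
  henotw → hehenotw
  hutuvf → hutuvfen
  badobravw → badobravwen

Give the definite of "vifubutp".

henotw and badobravw both end in -w yet inflect differently (hehenotw, badobravwen), so the final letter is not what conditions the rule; the second-to-last letter is.
"vifubutp" has second-to-last letter 't'. The stems whose second-to-last letter is 't' (henotw → hehenotw, dakotp → dadakotp) repeat the first consonant+vowel as a prefix.
The other patterns: stems whose second-to-last letter is 'v' add -en; stems whose second-to-last letter is 'f' or 'p' change the last vowel to 'i'.
So vifubutp → vivifubutp.

vivifubutp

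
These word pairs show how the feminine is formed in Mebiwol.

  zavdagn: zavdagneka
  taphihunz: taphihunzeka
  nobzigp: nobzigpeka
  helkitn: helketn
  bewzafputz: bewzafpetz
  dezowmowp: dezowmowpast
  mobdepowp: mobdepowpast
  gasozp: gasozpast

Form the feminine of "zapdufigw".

zavdagn and helkitn both end in -n yet inflect differently (zavdagneka, helketn), so the final letter is not what conditions the rule; the second-to-last letter is.
"zapdufigw" has second-to-last letter 'g'. The stems whose second-to-last letter is 'g' (zavdagn → zavdagneka, nobzigp → nobzigpeka) add -eka.
So zapdufigw → zapdufigweka.

zapdufigweka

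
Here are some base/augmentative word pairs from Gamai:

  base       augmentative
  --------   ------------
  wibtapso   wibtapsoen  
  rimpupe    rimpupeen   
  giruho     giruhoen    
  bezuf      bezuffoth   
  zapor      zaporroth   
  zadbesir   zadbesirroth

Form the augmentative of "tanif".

wibtapso and zapor both have last vowel 'o' yet inflect differently (wibtapsoen, zaporroth), so the last vowel is not what conditions the rule; whether the stem ends in a vowel or a consonant is.
"tanif" ends in a consonant. The stems ending in a consonant (bezuf → bezuffoth, zapor → zaporroth, zadbesir → zadbesirroth) double the final consonant and add -oth.
So tanif → taniffoth.

taniffoth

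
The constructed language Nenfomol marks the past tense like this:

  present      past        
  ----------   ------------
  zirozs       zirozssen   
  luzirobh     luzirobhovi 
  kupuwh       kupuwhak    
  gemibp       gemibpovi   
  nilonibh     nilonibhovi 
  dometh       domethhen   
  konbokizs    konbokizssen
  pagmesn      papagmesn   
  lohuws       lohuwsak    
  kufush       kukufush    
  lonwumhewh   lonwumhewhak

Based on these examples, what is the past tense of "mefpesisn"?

"mefpesisn" has second-to-last letter 's'. The stems whose second-to-last letter is 's' (pagmesn → papagmesn, kufush → kukufush) repeat the first consonant+vowel as a prefix.
So mefpesisn → memefpesisn.

memefpesisn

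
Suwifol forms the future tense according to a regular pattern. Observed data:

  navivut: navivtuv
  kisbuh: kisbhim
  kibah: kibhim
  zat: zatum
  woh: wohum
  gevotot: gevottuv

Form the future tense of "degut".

woh and kibah both end in -h yet inflect differently (wohum, kibhim), so the final letter is not what conditions the rule; the number of vowels is.
"degut" has 2 vowels. The stems with 2 vowels (kibah → kibhim, kisbuh → kisbhim) delete the last vowel and add -im.
The other patterns: stems with 1 vowel add -um; stems with 3 vowels delete the last vowel and add -uv.
So degut → degtim.

degtim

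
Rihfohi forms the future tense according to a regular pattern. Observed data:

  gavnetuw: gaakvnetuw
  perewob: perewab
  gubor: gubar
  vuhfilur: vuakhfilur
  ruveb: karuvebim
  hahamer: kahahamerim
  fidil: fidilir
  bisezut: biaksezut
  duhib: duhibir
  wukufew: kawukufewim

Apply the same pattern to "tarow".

taraw

"tarow" has last vowel 'o'. The stems whose last vowel is 'o' (gubor → gubar, perewob → perewab) change the last vowel to 'a'.
The other patterns: stems whose last vowel is 'u' insert -ak- after the first vowel; stems whose last vowel is 'e' add ka- … -im around the stem; stems whose last vowel is 'i' add -ir.
So tarow → taraw.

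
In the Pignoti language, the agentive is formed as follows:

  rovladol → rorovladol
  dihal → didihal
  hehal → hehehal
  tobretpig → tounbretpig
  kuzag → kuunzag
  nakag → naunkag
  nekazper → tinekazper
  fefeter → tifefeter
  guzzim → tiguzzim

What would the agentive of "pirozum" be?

tipirozum

dihal and kuzag both have last vowel 'a' yet inflect differently (didihal, kuunzag), so the last vowel is not what conditions the rule; the final letter is.
"pirozum" ends in -m. The one such stem in the data (guzzim → tiguzzim) adds the prefix ti-, so the same rule applies.
The other patterns: stems ending in -l repeat the first consonant+vowel as a prefix; stems ending in -g insert -un- after the first vowel.
So pirozum → tipirozum.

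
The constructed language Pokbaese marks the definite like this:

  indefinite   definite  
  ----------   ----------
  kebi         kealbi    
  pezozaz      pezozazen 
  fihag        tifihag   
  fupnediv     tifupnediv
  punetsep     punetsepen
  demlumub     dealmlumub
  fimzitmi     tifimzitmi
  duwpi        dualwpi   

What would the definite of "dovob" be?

fimzitmi and kebi both end in -i yet inflect differently (tifimzitmi, kealbi), so the final letter is not what conditions the rule; the first letter is.
"dovob" begins with d-. The stems beginning with d- (demlumub → dealmlumub, duwpi → dualwpi) insert -al- after the first vowel.
So dovob → doalvob.

doalvob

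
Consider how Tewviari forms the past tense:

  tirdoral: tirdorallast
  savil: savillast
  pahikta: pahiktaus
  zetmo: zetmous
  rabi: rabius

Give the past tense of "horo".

"horo" ends in a vowel. The stems ending in a vowel (pahikta → pahiktaus, zetmo → zetmous, rabi → rabius) add -us.
The other pattern: stems ending in a consonant double the final consonant and add -ast.
So horo → horous.

horous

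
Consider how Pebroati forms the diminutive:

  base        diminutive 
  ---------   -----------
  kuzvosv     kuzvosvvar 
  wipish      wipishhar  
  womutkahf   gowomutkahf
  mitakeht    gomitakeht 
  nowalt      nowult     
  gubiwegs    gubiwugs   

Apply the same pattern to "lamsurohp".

golamsurohp

mitakeht and nowalt both end in -t yet inflect differently (gomitakeht, nowult), so the final letter is not what conditions the rule; the second-to-last letter is.
"lamsurohp" has second-to-last letter 'h'. The stems whose second-to-last letter is 'h' (womutkahf → gowomutkahf, mitakeht → gomitakeht) add the prefix go-.
So lamsurohp → golamsurohp.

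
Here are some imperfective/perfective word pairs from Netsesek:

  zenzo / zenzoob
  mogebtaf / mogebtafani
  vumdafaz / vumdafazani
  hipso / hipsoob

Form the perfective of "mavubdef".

mavubdefani

"mavubdef" ends in a consonant. The stems ending in a consonant (vumdafaz → vumdafazani, mogebtaf → mogebtafani) add -ani.
So mavubdef → mavubdefani.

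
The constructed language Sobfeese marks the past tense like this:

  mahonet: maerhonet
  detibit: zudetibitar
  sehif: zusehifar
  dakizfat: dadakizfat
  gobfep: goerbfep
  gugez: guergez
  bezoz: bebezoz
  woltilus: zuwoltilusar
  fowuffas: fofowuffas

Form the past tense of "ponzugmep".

bezoz and gugez both end in -z yet inflect differently (bebezoz, guergez), so the final letter is not what conditions the rule; the last vowel is.
"ponzugmep" has last vowel 'e'. The stems whose last vowel is 'e' (gugez → guergez, mahonet → maerhonet, gobfep → goerbfep) insert -er- after the first vowel.
The other patterns: stems whose last vowel is 'a' or 'o' repeat the first consonant+vowel as a prefix; stems whose last vowel is 'i' or 'u' add zu- … -ar around the stem.
So ponzugmep → poernzugmep.

poernzugmep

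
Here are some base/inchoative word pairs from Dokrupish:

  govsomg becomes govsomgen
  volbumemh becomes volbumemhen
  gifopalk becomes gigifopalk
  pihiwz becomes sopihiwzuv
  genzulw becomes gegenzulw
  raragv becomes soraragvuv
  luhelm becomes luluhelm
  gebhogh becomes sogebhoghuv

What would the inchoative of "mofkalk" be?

"mofkalk" has second-to-last letter 'l'. The stems whose second-to-last letter is 'l' (luhelm → luluhelm, genzulw → gegenzulw, gifopalk → gigifopalk) repeat the first consonant+vowel as a prefix.
The other patterns: stems whose second-to-last letter is 'g' or 'w' add so- … -uv around the stem; stems whose second-to-last letter is 'm' add -en.
So mofkalk → momofkalk.

momofkalk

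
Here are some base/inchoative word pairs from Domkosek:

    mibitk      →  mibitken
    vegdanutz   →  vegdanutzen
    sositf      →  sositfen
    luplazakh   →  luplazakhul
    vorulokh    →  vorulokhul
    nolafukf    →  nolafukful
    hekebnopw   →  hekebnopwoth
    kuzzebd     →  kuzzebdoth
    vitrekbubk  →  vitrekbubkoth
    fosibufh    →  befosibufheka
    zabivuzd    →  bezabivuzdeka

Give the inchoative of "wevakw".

wevakwul

sositf and nolafukf both end in -f yet inflect differently (sositfen, nolafukful), so the final letter is not what conditions the rule; the second-to-last letter is.
"wevakw" has second-to-last letter 'k'. The stems whose second-to-last letter is 'k' (luplazakh → luplazakhul, vorulokh → vorulokhul, nolafukf → nolafukful) add -ul.
The other patterns: stems whose second-to-last letter is 't' add -en; stems whose second-to-last letter is 'b' or 'p' add -oth; stems whose second-to-last letter is 'f' or 'z' add be- … -eka around the stem.
So wevakw → wevakwul.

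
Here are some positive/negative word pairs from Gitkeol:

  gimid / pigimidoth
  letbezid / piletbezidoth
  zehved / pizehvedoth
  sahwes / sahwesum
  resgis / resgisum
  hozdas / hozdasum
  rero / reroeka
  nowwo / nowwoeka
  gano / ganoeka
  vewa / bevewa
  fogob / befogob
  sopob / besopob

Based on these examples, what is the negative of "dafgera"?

bedafgera

zehved and sahwes both have last vowel 'e' yet inflect differently (pizehvedoth, sahwesum), so the last vowel is not what conditions the rule; the final letter is.
"dafgera" ends in -a. The one such stem in the data (vewa → bevewa) adds the prefix be-, so the same rule applies.
The other patterns: stems ending in -d add pi- … -oth around the stem; stems ending in -s add -um; stems ending in -o add -eka.
So dafgera → bedafgera.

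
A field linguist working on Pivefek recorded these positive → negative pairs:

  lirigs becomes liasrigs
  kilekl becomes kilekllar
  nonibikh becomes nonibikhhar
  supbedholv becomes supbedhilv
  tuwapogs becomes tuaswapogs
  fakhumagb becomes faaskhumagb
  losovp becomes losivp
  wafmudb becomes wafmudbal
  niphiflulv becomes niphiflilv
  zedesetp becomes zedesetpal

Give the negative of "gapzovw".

"gapzovw" has second-to-last letter 'v'. The one such stem in the data (losovp → losivp) changes the last vowel to 'i' (as do supbedholv, niphiflulv), so the same rule applies.
The other patterns: stems whose second-to-last letter is 'g' insert -as- after the first vowel; stems whose second-to-last letter is 'k' double the final consonant and add -ar; stems whose second-to-last letter is 'd' or 't' add -al.
So gapzovw → gapzivw.

gapzivw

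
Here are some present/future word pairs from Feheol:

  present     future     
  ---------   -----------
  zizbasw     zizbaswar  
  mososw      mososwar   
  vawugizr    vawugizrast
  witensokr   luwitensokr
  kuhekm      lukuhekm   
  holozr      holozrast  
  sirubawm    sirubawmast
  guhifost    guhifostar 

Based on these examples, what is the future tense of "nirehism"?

kuhekm and sirubawm both end in -m yet inflect differently (lukuhekm, sirubawmast), so the final letter is not what conditions the rule; the second-to-last letter is.
"nirehism" has second-to-last letter 's'. The stems whose second-to-last letter is 's' (zizbasw → zizbaswar, guhifost → guhifostar, mososw → mososwar) add -ar.
So nirehism → nirehismar.

nirehismar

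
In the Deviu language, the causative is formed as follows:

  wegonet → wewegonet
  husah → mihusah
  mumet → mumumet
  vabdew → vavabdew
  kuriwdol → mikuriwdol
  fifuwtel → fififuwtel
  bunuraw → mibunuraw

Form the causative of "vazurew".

vavazurew

vabdew and bunuraw both end in -w yet inflect differently (vavabdew, mibunuraw), so the final letter is not what conditions the rule; the last vowel is.
"vazurew" has last vowel 'e'. The stems whose last vowel is 'e' (vabdew → vavabdew, fifuwtel → fififuwtel, wegonet → wewegonet) repeat the first consonant+vowel as a prefix.
So vazurew → vavazurew.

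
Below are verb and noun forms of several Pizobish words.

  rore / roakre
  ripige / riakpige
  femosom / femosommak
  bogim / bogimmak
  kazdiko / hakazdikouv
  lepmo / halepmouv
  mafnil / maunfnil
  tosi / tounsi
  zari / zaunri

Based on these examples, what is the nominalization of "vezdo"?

femosom and kazdiko both have last vowel 'o' yet inflect differently (femosommak, hakazdikouv), so the last vowel is not what conditions the rule; the final letter is.
"vezdo" ends in -o. The stems ending in -o (kazdiko → hakazdikouv, lepmo → halepmouv) add ha- … -uv around the stem.
The other patterns: stems ending in -e insert -ak- after the first vowel; stems ending in -m double the final consonant and add -ak; stems ending in -i or -l insert -un- after the first vowel.
So vezdo → havezdouv.

havezdouv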